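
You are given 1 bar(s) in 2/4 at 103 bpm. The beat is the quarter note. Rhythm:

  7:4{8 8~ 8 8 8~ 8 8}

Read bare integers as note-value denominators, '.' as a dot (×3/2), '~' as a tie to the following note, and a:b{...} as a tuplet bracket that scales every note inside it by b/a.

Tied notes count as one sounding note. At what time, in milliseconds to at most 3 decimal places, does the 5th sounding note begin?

1. 0.0ms @ 0 + 166.436ms (2/7)
2. 166.436ms @ 2/7 + 332.871ms (4/7)
3. 499.307ms @ 6/7 + 166.436ms (2/7)
4. 665.742ms @ 8/7 + 332.871ms (4/7)
5. 998.613ms @ 12/7 + 166.436ms (2/7)

note 5 onset = 12/7b = 998.613ms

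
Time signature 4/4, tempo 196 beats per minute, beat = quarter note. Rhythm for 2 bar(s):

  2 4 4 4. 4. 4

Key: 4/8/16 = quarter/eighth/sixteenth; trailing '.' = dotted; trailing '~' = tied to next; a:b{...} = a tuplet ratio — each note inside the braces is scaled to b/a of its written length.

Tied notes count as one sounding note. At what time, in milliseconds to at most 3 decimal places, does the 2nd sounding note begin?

1. 0.0ms @ 0 + 612.245ms (2)
2. 612.245ms @ 2 + 306.122ms (1)
3. 918.367ms @ 3 + 306.122ms (1)
4. 1224.49ms @ 4 + 459.184ms (3/2)
5. 1683.673ms @ 11/2 + 459.184ms (3/2)
6. 2142.857ms @ 7 + 306.122ms (1)

note 2 onset = 2b = 612.245ms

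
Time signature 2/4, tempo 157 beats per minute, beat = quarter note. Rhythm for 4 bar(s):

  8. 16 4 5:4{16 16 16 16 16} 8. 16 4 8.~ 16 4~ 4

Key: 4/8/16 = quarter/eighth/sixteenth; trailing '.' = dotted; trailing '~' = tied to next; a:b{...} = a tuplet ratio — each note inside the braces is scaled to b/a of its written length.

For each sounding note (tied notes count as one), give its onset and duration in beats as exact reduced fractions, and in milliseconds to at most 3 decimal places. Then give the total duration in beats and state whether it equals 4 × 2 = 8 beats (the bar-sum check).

1) 0.0ms=0b +286.624ms=3/4b
2) 286.624ms=3/4b +95.541ms=1/4b
3) 382.166ms=1b +382.166ms=1b
4) 764.331ms=2b +76.433ms=1/5b
5) 840.764ms=11/5b +76.433ms=1/5b
6) 917.197ms=12/5b +76.433ms=1/5b
7) 993.631ms=13/5b +76.433ms=1/5b
8) 1070.064ms=14/5b +76.433ms=1/5b
9) 1146.497ms=3b +286.624ms=3/4b
10) 1433.121ms=15/4b +95.541ms=1/4b
11) 1528.662ms=4b +382.166ms=1b
12) 1910.828ms=5b +382.166ms=1b
13) 2292.994ms=6b +764.331ms=2b
Σ=8b of 8 (157bpm 2/4) — PASS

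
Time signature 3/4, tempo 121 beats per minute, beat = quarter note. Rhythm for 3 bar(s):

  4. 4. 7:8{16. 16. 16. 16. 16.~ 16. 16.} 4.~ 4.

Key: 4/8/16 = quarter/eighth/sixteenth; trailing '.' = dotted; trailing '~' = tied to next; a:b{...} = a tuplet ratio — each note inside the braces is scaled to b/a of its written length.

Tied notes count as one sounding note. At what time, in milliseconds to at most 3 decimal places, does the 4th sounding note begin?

1. 0.0ms @ 0 + 743.802ms (3/2)
2. 743.802ms @ 3/2 + 743.802ms (3/2)
3. 1487.603ms @ 3 + 212.515ms (3/7)
4. 1700.118ms @ 24/7 + 212.515ms (3/7)
5. 1912.633ms @ 27/7 + 212.515ms (3/7)
6. 2125.148ms @ 30/7 + 212.515ms (3/7)
7. 2337.662ms @ 33/7 + 425.03ms (6/7)
8. 2762.692ms @ 39/7 + 212.515ms (3/7)
9. 2975.207ms @ 6 + 1487.603ms (3)

note 4 onset = 24/7b = 1700.118ms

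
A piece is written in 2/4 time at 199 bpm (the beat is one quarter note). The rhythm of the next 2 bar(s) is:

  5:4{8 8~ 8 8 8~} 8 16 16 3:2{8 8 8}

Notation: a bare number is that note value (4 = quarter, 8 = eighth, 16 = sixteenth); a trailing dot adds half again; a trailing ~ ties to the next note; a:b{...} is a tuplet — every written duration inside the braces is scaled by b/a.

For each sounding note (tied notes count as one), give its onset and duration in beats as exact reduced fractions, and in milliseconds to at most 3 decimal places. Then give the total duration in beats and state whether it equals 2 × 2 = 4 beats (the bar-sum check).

1) 0.0ms=0b +120.603ms=2/5b
2) 120.603ms=2/5b +241.206ms=4/5b
3) 361.809ms=6/5b +120.603ms=2/5b
4) 482.412ms=8/5b +271.357ms=9/10b
5) 753.769ms=5/2b +75.377ms=1/4b
6) 829.146ms=11/4b +75.377ms=1/4b
7) 904.523ms=3b +100.503ms=1/3b
8) 1005.025ms=10/3b +100.503ms=1/3b
9) 1105.528ms=11/3b +100.503ms=1/3b
Σ=4b of 4 (199bpm 2/4) — PASS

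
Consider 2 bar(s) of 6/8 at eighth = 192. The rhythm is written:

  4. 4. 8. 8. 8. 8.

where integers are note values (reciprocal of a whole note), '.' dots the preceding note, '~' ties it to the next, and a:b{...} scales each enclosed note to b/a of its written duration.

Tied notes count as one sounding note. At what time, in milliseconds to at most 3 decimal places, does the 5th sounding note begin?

1. 0.0ms @ 0 + 937.5ms (3)
2. 937.5ms @ 3 + 937.5ms (3)
3. 1875.0ms @ 6 + 468.75ms (3/2)
4. 2343.75ms @ 15/2 + 468.75ms (3/2)
5. 2812.5ms @ 9 + 468.75ms (3/2)
6. 3281.25ms @ 21/2 + 468.75ms (3/2)

note 5 onset = 9b = 2812.5ms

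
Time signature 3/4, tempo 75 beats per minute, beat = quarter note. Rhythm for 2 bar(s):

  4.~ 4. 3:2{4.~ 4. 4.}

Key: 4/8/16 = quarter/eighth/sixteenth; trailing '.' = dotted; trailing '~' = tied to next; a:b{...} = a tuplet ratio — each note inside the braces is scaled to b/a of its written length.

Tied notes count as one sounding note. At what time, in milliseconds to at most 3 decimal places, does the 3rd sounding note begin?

1. 0.0ms @ 0 + 2400.0ms (3)
2. 2400.0ms @ 3 + 1600.0ms (2)
3. 4000.0ms @ 5 + 800.0ms (1)

note 3 onset = 5b = 4000.0ms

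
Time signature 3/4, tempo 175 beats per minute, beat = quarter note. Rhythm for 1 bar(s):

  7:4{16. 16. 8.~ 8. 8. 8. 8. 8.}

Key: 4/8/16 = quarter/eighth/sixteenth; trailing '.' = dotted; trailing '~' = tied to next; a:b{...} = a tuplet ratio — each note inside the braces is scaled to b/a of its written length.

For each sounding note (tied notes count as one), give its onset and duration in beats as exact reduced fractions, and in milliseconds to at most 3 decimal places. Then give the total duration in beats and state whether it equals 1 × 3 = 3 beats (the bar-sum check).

1) 0.0ms=0b +73.469ms=3/14b
2) 73.469ms=3/14b +73.469ms=3/14b
3) 146.939ms=3/7b +293.878ms=6/7b
4) 440.816ms=9/7b +146.939ms=3/7b
5) 587.755ms=12/7b +146.939ms=3/7b
6) 734.694ms=15/7b +146.939ms=3/7b
7) 881.633ms=18/7b +146.939ms=3/7b
Σ=3b of 3 (175bpm 3/4) — PASS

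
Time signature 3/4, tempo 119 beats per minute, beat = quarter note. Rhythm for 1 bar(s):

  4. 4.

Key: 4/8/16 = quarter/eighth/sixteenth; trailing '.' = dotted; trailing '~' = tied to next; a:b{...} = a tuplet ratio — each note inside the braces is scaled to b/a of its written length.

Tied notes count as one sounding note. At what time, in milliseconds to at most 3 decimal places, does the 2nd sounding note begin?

1. 0.0ms @ 0 + 756.303ms (3/2)
2. 756.303ms @ 3/2 + 756.303ms (3/2)

note 2 onset = 3/2b = 756.303ms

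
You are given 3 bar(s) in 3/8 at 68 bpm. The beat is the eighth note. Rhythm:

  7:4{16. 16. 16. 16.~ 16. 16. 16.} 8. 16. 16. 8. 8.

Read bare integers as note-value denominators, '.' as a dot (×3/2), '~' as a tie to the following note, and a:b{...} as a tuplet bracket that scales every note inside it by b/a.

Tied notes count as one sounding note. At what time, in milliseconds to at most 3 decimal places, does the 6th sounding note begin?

1. 0.0ms @ 0 + 378.151ms (3/7)
2. 378.151ms @ 3/7 + 378.151ms (3/7)
3. 756.303ms @ 6/7 + 378.151ms (3/7)
4. 1134.454ms @ 9/7 + 756.303ms (6/7)
5. 1890.756ms @ 15/7 + 378.151ms (3/7)
6. 2268.908ms @ 18/7 + 378.151ms (3/7)
7. 2647.059ms @ 3 + 1323.529ms (3/2)
8. 3970.588ms @ 9/2 + 661.765ms (3/4)
9. 4632.353ms @ 21/4 + 661.765ms (3/4)
10. 5294.118ms @ 6 + 1323.529ms (3/2)
11. 6617.647ms @ 15/2 + 1323.529ms (3/2)

note 6 onset = 18/7b = 2268.908ms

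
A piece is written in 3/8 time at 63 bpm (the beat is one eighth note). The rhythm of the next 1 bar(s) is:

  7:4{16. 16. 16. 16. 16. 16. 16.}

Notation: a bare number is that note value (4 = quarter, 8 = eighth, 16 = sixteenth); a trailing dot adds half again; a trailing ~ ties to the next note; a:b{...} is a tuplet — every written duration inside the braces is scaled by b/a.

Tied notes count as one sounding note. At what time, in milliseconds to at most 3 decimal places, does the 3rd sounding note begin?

1. 0.0ms @ 0 + 408.163ms (3/7)
2. 408.163ms @ 3/7 + 408.163ms (3/7)
3. 816.327ms @ 6/7 + 408.163ms (3/7)
4. 1224.49ms @ 9/7 + 408.163ms (3/7)
5. 1632.653ms @ 12/7 + 408.163ms (3/7)
6. 2040.816ms @ 15/7 + 408.163ms (3/7)
7. 2448.98ms @ 18/7 + 408.163ms (3/7)

note 3 onset = 6/7b = 816.327ms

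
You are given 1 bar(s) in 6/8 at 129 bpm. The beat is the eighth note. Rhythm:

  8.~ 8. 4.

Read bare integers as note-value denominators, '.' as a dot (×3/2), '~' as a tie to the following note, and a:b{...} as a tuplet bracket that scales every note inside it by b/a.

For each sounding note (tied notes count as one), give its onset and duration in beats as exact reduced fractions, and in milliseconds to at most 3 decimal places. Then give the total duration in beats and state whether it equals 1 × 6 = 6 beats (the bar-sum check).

1) 0.0ms=0b +1395.349ms=3b
2) 1395.349ms=3b +1395.349ms=3b
Σ=6b of 6 (129bpm 6/8) — PASS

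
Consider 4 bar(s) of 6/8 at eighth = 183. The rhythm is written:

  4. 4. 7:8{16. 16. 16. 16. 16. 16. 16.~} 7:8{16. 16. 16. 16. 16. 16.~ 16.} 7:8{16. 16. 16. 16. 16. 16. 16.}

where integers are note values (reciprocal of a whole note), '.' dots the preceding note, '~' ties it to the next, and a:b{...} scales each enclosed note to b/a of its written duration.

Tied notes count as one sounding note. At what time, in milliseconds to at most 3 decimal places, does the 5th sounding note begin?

note 5 onset = 54/7b = 2529.274ms

1. 0.0ms @ 0 + 983.607ms (3)
2. 983.607ms @ 3 + 983.607ms (3)
3. 1967.213ms @ 6 + 281.03ms (6/7)
4. 2248.244ms @ 48/7 + 281.03ms (6/7)
5. 2529.274ms @ 54/7 + 281.03ms (6/7)
6. 2810.304ms @ 60/7 + 281.03ms (6/7)
7. 3091.335ms @ 66/7 + 281.03ms (6/7)
8. 3372.365ms @ 72/7 + 281.03ms (6/7)
9. 3653.396ms @ 78/7 + 562.061ms (12/7)
10. 4215.457ms @ 90/7 + 281.03ms (6/7)
11. 4496.487ms @ 96/7 + 281.03ms (6/7)
12. 4777.518ms @ 102/7 + 281.03ms (6/7)
13. 5058.548ms @ 108/7 + 281.03ms (6/7)
14. 5339.578ms @ 114/7 + 562.061ms (12/7)
15. 5901.639ms @ 18 + 281.03ms (6/7)
16. 6182.67ms @ 132/7 + 281.03ms (6/7)
17. 6463.7ms @ 138/7 + 281.03ms (6/7)
18. 6744.731ms @ 144/7 + 281.03ms (6/7)
19. 7025.761ms @ 150/7 + 281.03ms (6/7)
20. 7306.792ms @ 156/7 + 281.03ms (6/7)
21. 7587.822ms @ 162/7 + 281.03ms (6/7)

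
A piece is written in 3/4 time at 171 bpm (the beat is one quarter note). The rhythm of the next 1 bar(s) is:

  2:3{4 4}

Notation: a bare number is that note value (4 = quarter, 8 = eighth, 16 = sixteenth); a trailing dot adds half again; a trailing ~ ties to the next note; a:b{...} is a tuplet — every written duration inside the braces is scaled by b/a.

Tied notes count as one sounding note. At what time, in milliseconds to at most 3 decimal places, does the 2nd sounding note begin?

note 2 onset = 3/2b = 526.316ms

1. 0.0ms @ 0 + 526.316ms (3/2)
2. 526.316ms @ 3/2 + 526.316ms (3/2)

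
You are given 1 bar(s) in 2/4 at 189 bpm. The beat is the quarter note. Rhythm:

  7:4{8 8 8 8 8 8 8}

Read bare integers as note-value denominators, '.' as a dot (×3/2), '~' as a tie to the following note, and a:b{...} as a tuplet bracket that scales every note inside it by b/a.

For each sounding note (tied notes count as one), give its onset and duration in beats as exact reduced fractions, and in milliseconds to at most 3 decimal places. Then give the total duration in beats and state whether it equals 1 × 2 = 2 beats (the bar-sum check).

1) 0.0ms=0b +90.703ms=2/7b
2) 90.703ms=2/7b +90.703ms=2/7b
3) 181.406ms=4/7b +90.703ms=2/7b
4) 272.109ms=6/7b +90.703ms=2/7b
5) 362.812ms=8/7b +90.703ms=2/7b
6) 453.515ms=10/7b +90.703ms=2/7b
7) 544.218ms=12/7b +90.703ms=2/7b
Σ=2b of 2 (189bpm 2/4) — PASS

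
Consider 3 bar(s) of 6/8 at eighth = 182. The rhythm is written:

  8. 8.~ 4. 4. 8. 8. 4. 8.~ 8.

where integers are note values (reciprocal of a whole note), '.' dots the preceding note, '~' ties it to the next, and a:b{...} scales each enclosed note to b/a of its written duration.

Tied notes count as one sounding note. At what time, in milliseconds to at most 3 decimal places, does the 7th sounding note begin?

note 7 onset = 15b = 4945.055ms

1. 0.0ms @ 0 + 494.505ms (3/2)
2. 494.505ms @ 3/2 + 1483.516ms (9/2)
3. 1978.022ms @ 6 + 989.011ms (3)
4. 2967.033ms @ 9 + 494.505ms (3/2)
5. 3461.538ms @ 21/2 + 494.505ms (3/2)
6. 3956.044ms @ 12 + 989.011ms (3)
7. 4945.055ms @ 15 + 989.011ms (3)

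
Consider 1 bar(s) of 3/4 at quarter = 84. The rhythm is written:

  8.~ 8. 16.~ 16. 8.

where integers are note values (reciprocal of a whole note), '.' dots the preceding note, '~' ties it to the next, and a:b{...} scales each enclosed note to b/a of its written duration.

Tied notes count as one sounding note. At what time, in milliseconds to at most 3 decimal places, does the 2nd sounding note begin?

1. 0.0ms @ 0 + 1071.429ms (3/2)
2. 1071.429ms @ 3/2 + 535.714ms (3/4)
3. 1607.143ms @ 9/4 + 535.714ms (3/4)

note 2 onset = 3/2b = 1071.429ms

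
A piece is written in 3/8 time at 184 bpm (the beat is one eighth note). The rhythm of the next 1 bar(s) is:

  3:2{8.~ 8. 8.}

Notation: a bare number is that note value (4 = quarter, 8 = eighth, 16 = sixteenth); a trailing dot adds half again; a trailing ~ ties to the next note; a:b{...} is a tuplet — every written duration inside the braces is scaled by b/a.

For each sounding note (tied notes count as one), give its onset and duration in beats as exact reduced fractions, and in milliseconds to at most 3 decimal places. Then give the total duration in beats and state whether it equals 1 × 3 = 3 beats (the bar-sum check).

1) 0.0ms=0b +652.174ms=2b
2) 652.174ms=2b +326.087ms=1b
Σ=3b of 3 (184bpm 3/8) — PASS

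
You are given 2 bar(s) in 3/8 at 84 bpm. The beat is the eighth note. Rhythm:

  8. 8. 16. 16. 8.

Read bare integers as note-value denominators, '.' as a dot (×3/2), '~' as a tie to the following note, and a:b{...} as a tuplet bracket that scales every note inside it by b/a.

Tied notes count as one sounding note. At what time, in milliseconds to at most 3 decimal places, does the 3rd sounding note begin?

note 3 onset = 3b = 2142.857ms

1. 0.0ms @ 0 + 1071.429ms (3/2)
2. 1071.429ms @ 3/2 + 1071.429ms (3/2)
3. 2142.857ms @ 3 + 535.714ms (3/4)
4. 2678.571ms @ 15/4 + 535.714ms (3/4)
5. 3214.286ms @ 9/2 + 1071.429ms (3/2)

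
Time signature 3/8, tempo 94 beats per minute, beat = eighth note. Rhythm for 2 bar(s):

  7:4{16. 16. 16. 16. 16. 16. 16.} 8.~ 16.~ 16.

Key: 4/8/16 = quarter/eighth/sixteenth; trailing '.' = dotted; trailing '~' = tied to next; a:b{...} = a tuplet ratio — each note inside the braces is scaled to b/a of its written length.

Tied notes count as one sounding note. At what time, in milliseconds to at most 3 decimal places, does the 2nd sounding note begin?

note 2 onset = 3/7b = 273.556ms

1. 0.0ms @ 0 + 273.556ms (3/7)
2. 273.556ms @ 3/7 + 273.556ms (3/7)
3. 547.112ms @ 6/7 + 273.556ms (3/7)
4. 820.669ms @ 9/7 + 273.556ms (3/7)
5. 1094.225ms @ 12/7 + 273.556ms (3/7)
6. 1367.781ms @ 15/7 + 273.556ms (3/7)
7. 1641.337ms @ 18/7 + 273.556ms (3/7)
8. 1914.894ms @ 3 + 1914.894ms (3)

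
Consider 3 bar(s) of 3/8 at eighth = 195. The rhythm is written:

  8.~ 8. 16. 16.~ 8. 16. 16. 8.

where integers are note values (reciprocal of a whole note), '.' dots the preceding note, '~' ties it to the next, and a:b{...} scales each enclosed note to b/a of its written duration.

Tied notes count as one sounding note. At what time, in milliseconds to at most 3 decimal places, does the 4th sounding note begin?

1. 0.0ms @ 0 + 923.077ms (3)
2. 923.077ms @ 3 + 230.769ms (3/4)
3. 1153.846ms @ 15/4 + 692.308ms (9/4)
4. 1846.154ms @ 6 + 230.769ms (3/4)
5. 2076.923ms @ 27/4 + 230.769ms (3/4)
6. 2307.692ms @ 15/2 + 461.538ms (3/2)

note 4 onset = 6b = 1846.154ms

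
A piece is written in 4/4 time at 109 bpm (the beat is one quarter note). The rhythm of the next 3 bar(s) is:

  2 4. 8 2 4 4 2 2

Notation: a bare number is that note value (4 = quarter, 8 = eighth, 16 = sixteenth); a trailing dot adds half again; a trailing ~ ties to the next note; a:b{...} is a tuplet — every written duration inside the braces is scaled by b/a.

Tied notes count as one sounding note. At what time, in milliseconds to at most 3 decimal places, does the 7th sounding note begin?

note 7 onset = 8b = 4403.67ms

1. 0.0ms @ 0 + 1100.917ms (2)
2. 1100.917ms @ 2 + 825.688ms (3/2)
3. 1926.606ms @ 7/2 + 275.229ms (1/2)
4. 2201.835ms @ 4 + 1100.917ms (2)
5. 3302.752ms @ 6 + 550.459ms (1)
6. 3853.211ms @ 7 + 550.459ms (1)
7. 4403.67ms @ 8 + 1100.917ms (2)
8. 5504.587ms @ 10 + 1100.917ms (2)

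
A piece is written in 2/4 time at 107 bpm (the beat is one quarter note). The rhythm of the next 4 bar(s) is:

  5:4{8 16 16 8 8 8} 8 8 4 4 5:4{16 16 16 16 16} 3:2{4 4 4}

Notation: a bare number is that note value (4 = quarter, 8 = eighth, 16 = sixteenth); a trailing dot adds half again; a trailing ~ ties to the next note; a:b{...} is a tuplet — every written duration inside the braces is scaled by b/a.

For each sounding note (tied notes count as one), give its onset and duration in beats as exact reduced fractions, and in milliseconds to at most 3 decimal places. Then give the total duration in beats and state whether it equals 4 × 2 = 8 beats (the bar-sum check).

1) 0.0ms=0b +224.299ms=2/5b
2) 224.299ms=2/5b +112.15ms=1/5b
3) 336.449ms=3/5b +112.15ms=1/5b
4) 448.598ms=4/5b +224.299ms=2/5b
5) 672.897ms=6/5b +224.299ms=2/5b
6) 897.196ms=8/5b +224.299ms=2/5b
7) 1121.495ms=2b +280.374ms=1/2b
8) 1401.869ms=5/2b +280.374ms=1/2b
9) 1682.243ms=3b +560.748ms=1b
10) 2242.991ms=4b +560.748ms=1b
11) 2803.738ms=5b +112.15ms=1/5b
12) 2915.888ms=26/5b +112.15ms=1/5b
13) 3028.037ms=27/5b +112.15ms=1/5b
14) 3140.187ms=28/5b +112.15ms=1/5b
15) 3252.336ms=29/5b +112.15ms=1/5b
16) 3364.486ms=6b +373.832ms=2/3b
17) 3738.318ms=20/3b +373.832ms=2/3b
18) 4112.15ms=22/3b +373.832ms=2/3b
Σ=8b of 8 (107bpm 2/4) — PASS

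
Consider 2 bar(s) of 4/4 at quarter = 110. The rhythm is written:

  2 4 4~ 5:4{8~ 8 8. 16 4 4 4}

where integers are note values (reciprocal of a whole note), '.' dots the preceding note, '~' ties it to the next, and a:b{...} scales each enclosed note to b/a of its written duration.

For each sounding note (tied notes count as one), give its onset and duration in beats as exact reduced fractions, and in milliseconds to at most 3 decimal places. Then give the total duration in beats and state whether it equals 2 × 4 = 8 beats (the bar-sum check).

1) 0.0ms=0b +1090.909ms=2b
2) 1090.909ms=2b +545.455ms=1b
3) 1636.364ms=3b +981.818ms=9/5b
4) 2618.182ms=24/5b +327.273ms=3/5b
5) 2945.455ms=27/5b +109.091ms=1/5b
6) 3054.545ms=28/5b +436.364ms=4/5b
7) 3490.909ms=32/5b +436.364ms=4/5b
8) 3927.273ms=36/5b +436.364ms=4/5b
Σ=8b of 8 (110bpm 4/4) — PASS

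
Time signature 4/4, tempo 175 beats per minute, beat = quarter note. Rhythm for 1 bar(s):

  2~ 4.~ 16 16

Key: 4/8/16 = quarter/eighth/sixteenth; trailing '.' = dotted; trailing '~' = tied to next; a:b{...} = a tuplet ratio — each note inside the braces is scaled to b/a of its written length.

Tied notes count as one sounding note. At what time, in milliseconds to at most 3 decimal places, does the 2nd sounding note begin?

1. 0.0ms @ 0 + 1285.714ms (15/4)
2. 1285.714ms @ 15/4 + 85.714ms (1/4)

note 2 onset = 15/4b = 1285.714ms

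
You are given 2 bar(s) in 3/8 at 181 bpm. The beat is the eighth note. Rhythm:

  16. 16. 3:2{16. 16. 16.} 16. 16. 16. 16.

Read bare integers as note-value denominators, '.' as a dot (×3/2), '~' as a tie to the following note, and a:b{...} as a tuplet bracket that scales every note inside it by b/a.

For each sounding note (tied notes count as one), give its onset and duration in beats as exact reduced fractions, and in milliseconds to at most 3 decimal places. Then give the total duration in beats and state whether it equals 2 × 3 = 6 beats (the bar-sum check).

1) 0.0ms=0b +248.619ms=3/4b
2) 248.619ms=3/4b +248.619ms=3/4b
3) 497.238ms=3/2b +165.746ms=1/2b
4) 662.983ms=2b +165.746ms=1/2b
5) 828.729ms=5/2b +165.746ms=1/2b
6) 994.475ms=3b +248.619ms=3/4b
7) 1243.094ms=15/4b +248.619ms=3/4b
8) 1491.713ms=9/2b +248.619ms=3/4b
9) 1740.331ms=21/4b +248.619ms=3/4b
Σ=6b of 6 (181bpm 3/8) — PASS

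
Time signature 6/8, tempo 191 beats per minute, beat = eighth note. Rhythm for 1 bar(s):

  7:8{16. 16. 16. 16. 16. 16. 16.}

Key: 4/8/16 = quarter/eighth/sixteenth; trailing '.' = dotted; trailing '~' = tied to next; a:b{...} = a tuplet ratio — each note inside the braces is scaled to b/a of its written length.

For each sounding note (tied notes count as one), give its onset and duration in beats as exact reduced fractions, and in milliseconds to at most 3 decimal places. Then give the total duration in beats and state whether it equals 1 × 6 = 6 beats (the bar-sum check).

1) 0.0ms=0b +269.26ms=6/7b
2) 269.26ms=6/7b +269.26ms=6/7b
3) 538.519ms=12/7b +269.26ms=6/7b
4) 807.779ms=18/7b +269.26ms=6/7b
5) 1077.038ms=24/7b +269.26ms=6/7b
6) 1346.298ms=30/7b +269.26ms=6/7b
7) 1615.557ms=36/7b +269.26ms=6/7b
Σ=6b of 6 (191bpm 6/8) — PASS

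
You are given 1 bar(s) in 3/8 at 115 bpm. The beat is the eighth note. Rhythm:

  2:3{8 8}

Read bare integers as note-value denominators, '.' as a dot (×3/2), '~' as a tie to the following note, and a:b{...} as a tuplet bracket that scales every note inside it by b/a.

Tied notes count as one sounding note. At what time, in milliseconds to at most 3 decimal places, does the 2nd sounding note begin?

1. 0.0ms @ 0 + 782.609ms (3/2)
2. 782.609ms @ 3/2 + 782.609ms (3/2)

note 2 onset = 3/2b = 782.609ms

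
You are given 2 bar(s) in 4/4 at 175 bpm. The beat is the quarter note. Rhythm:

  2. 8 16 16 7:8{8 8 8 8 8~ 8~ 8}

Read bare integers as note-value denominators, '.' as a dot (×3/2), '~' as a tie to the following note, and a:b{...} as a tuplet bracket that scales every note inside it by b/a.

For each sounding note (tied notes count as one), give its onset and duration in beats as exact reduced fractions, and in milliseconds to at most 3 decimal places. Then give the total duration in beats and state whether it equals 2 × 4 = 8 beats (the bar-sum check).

1) 0.0ms=0b +1028.571ms=3b
2) 1028.571ms=3b +171.429ms=1/2b
3) 1200.0ms=7/2b +85.714ms=1/4b
4) 1285.714ms=15/4b +85.714ms=1/4b
5) 1371.429ms=4b +195.918ms=4/7b
6) 1567.347ms=32/7b +195.918ms=4/7b
7) 1763.265ms=36/7b +195.918ms=4/7b
8) 1959.184ms=40/7b +195.918ms=4/7b
9) 2155.102ms=44/7b +587.755ms=12/7b
Σ=8b of 8 (175bpm 4/4) — PASS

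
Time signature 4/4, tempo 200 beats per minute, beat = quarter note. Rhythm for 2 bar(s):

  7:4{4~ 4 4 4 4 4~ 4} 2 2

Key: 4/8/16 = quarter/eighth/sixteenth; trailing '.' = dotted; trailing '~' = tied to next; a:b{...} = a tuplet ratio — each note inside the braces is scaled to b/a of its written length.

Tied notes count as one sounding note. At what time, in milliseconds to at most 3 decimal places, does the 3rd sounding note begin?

note 3 onset = 12/7b = 514.286ms

1. 0.0ms @ 0 + 342.857ms (8/7)
2. 342.857ms @ 8/7 + 171.429ms (4/7)
3. 514.286ms @ 12/7 + 171.429ms (4/7)
4. 685.714ms @ 16/7 + 171.429ms (4/7)
5. 857.143ms @ 20/7 + 342.857ms (8/7)
6. 1200.0ms @ 4 + 600.0ms (2)
7. 1800.0ms @ 6 + 600.0ms (2)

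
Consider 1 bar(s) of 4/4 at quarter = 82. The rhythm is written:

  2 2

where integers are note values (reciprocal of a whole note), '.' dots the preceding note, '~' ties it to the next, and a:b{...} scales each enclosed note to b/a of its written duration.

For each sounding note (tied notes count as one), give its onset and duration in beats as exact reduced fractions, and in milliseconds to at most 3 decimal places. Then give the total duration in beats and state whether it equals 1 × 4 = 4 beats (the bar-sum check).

1) 0.0ms=0b +1463.415ms=2b
2) 1463.415ms=2b +1463.415ms=2b
Σ=4b of 4 (82bpm 4/4) — PASS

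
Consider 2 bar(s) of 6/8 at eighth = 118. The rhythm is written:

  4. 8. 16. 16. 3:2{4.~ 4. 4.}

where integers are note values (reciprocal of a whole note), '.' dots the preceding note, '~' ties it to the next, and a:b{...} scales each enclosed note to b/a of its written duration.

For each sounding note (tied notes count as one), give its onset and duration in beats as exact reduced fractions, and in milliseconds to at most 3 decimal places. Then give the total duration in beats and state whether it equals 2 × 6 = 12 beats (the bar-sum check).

1) 0.0ms=0b +1525.424ms=3b
2) 1525.424ms=3b +762.712ms=3/2b
3) 2288.136ms=9/2b +381.356ms=3/4b
4) 2669.492ms=21/4b +381.356ms=3/4b
5) 3050.847ms=6b +2033.898ms=4b
6) 5084.746ms=10b +1016.949ms=2b
Σ=12b of 12 (118bpm 6/8) — PASS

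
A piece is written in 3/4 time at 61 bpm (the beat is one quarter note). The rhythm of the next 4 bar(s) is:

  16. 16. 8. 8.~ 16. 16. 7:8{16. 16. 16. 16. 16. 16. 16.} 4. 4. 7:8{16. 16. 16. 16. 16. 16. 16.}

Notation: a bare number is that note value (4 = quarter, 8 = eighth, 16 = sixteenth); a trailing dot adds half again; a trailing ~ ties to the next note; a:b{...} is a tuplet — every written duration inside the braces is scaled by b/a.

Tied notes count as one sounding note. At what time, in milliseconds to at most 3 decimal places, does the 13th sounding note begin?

note 13 onset = 6b = 5901.639ms

1. 0.0ms @ 0 + 368.852ms (3/8)
2. 368.852ms @ 3/8 + 368.852ms (3/8)
3. 737.705ms @ 3/4 + 737.705ms (3/4)
4. 1475.41ms @ 3/2 + 1106.557ms (9/8)
5. 2581.967ms @ 21/8 + 368.852ms (3/8)
6. 2950.82ms @ 3 + 421.546ms (3/7)
7. 3372.365ms @ 24/7 + 421.546ms (3/7)
8. 3793.911ms @ 27/7 + 421.546ms (3/7)
9. 4215.457ms @ 30/7 + 421.546ms (3/7)
10. 4637.002ms @ 33/7 + 421.546ms (3/7)
11. 5058.548ms @ 36/7 + 421.546ms (3/7)
12. 5480.094ms @ 39/7 + 421.546ms (3/7)
13. 5901.639ms @ 6 + 1475.41ms (3/2)
14. 7377.049ms @ 15/2 + 1475.41ms (3/2)
15. 8852.459ms @ 9 + 421.546ms (3/7)
16. 9274.005ms @ 66/7 + 421.546ms (3/7)
17. 9695.55ms @ 69/7 + 421.546ms (3/7)
18. 10117.096ms @ 72/7 + 421.546ms (3/7)
19. 10538.642ms @ 75/7 + 421.546ms (3/7)
20. 10960.187ms @ 78/7 + 421.546ms (3/7)
21. 11381.733ms @ 81/7 + 421.546ms (3/7)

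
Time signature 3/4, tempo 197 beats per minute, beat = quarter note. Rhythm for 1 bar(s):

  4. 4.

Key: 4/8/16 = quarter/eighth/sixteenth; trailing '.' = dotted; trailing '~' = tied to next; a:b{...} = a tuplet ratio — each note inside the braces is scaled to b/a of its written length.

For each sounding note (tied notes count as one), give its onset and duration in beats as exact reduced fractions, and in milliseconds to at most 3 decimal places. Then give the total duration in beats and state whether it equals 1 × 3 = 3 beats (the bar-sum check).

1) 0.0ms=0b +456.853ms=3/2b
2) 456.853ms=3/2b +456.853ms=3/2b
Σ=3b of 3 (197bpm 3/4) — PASS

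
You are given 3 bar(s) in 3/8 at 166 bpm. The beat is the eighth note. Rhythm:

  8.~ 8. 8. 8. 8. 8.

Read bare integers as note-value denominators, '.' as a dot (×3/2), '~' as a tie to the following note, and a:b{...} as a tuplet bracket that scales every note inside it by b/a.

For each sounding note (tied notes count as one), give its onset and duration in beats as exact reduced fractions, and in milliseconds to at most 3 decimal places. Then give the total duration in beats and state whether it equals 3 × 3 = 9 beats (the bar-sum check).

1) 0.0ms=0b +1084.337ms=3b
2) 1084.337ms=3b +542.169ms=3/2b
3) 1626.506ms=9/2b +542.169ms=3/2b
4) 2168.675ms=6b +542.169ms=3/2b
5) 2710.843ms=15/2b +542.169ms=3/2b
Σ=9b of 9 (166bpm 3/8) — PASS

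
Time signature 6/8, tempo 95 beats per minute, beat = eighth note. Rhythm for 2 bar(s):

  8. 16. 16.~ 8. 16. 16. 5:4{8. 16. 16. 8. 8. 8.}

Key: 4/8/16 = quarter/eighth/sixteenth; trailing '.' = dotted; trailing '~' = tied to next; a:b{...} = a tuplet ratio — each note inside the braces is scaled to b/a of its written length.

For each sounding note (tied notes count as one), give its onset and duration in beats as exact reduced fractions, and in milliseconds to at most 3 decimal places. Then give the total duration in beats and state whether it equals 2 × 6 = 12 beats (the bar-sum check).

1) 0.0ms=0b +947.368ms=3/2b
2) 947.368ms=3/2b +473.684ms=3/4b
3) 1421.053ms=9/4b +1421.053ms=9/4b
4) 2842.105ms=9/2b +473.684ms=3/4b
5) 3315.789ms=21/4b +473.684ms=3/4b
6) 3789.474ms=6b +757.895ms=6/5b
7) 4547.368ms=36/5b +378.947ms=3/5b
8) 4926.316ms=39/5b +378.947ms=3/5b
9) 5305.263ms=42/5b +757.895ms=6/5b
10) 6063.158ms=48/5b +757.895ms=6/5b
11) 6821.053ms=54/5b +757.895ms=6/5b
Σ=12b of 12 (95bpm 6/8) — PASS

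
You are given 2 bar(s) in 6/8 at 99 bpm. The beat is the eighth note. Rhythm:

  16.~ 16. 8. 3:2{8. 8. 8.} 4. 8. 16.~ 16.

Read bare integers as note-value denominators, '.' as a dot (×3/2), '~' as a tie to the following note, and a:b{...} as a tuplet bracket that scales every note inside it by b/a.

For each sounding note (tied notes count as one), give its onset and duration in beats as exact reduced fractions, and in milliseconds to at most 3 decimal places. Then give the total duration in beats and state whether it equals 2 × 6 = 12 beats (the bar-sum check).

1) 0.0ms=0b +909.091ms=3/2b
2) 909.091ms=3/2b +909.091ms=3/2b
3) 1818.182ms=3b +606.061ms=1b
4) 2424.242ms=4b +606.061ms=1b
5) 3030.303ms=5b +606.061ms=1b
6) 3636.364ms=6b +1818.182ms=3b
7) 5454.545ms=9b +909.091ms=3/2b
8) 6363.636ms=21/2b +909.091ms=3/2b
Σ=12b of 12 (99bpm 6/8) — PASS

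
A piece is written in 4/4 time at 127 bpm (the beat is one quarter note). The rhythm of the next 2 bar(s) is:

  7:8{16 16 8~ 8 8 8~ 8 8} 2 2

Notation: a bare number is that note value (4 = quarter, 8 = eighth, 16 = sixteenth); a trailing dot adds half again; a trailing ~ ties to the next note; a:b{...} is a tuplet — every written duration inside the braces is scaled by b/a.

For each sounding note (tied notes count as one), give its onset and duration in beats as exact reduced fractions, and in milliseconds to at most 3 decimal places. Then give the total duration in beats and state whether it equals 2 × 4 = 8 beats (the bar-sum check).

1) 0.0ms=0b +134.983ms=2/7b
2) 134.983ms=2/7b +134.983ms=2/7b
3) 269.966ms=4/7b +539.933ms=8/7b
4) 809.899ms=12/7b +269.966ms=4/7b
5) 1079.865ms=16/7b +539.933ms=8/7b
6) 1619.798ms=24/7b +269.966ms=4/7b
7) 1889.764ms=4b +944.882ms=2b
8) 2834.646ms=6b +944.882ms=2b
Σ=8b of 8 (127bpm 4/4) — PASS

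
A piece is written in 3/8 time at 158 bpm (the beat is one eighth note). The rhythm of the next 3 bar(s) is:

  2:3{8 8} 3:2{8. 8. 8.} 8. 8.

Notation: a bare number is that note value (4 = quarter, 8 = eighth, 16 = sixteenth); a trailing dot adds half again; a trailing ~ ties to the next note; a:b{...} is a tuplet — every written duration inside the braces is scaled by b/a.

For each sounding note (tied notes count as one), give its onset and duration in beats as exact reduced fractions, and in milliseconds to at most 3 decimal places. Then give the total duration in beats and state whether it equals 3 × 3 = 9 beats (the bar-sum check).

1) 0.0ms=0b +569.62ms=3/2b
2) 569.62ms=3/2b +569.62ms=3/2b
3) 1139.241ms=3b +379.747ms=1b
4) 1518.987ms=4b +379.747ms=1b
5) 1898.734ms=5b +379.747ms=1b
6) 2278.481ms=6b +569.62ms=3/2b
7) 2848.101ms=15/2b +569.62ms=3/2b
Σ=9b of 9 (158bpm 3/8) — PASS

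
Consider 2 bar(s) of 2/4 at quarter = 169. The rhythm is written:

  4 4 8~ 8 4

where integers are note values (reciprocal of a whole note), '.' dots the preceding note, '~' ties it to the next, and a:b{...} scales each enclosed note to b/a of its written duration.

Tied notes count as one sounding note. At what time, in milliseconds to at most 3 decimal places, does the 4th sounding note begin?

note 4 onset = 3b = 1065.089ms

1. 0.0ms @ 0 + 355.03ms (1)
2. 355.03ms @ 1 + 355.03ms (1)
3. 710.059ms @ 2 + 355.03ms (1)
4. 1065.089ms @ 3 + 355.03ms (1)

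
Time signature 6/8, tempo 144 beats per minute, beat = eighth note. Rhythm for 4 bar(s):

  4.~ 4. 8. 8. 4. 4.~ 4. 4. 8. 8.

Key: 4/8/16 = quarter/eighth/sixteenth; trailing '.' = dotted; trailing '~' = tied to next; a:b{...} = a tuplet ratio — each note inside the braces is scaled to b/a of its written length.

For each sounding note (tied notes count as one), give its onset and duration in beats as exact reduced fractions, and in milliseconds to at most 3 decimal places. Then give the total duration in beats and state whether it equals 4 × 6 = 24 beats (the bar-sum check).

1) 0.0ms=0b +2500.0ms=6b
2) 2500.0ms=6b +625.0ms=3/2b
3) 3125.0ms=15/2b +625.0ms=3/2b
4) 3750.0ms=9b +1250.0ms=3b
5) 5000.0ms=12b +2500.0ms=6b
6) 7500.0ms=18b +1250.0ms=3b
7) 8750.0ms=21b +625.0ms=3/2b
8) 9375.0ms=45/2b +625.0ms=3/2b
Σ=24b of 24 (144bpm 6/8) — PASS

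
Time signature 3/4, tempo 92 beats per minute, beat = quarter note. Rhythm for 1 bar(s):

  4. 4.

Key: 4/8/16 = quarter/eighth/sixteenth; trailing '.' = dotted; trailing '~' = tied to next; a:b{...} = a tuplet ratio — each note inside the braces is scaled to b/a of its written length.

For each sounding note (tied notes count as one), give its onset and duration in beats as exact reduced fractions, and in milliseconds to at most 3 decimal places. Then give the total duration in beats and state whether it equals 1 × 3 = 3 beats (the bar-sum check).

1) 0.0ms=0b +978.261ms=3/2b
2) 978.261ms=3/2b +978.261ms=3/2b
Σ=3b of 3 (92bpm 3/4) — PASS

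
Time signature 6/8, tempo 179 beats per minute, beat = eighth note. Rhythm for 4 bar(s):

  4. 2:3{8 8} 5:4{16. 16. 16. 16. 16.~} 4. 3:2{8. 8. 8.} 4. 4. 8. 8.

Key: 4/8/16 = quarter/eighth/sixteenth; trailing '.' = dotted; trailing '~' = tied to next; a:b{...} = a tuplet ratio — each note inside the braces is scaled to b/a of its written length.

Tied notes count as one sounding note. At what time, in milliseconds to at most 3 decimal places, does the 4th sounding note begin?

1. 0.0ms @ 0 + 1005.587ms (3)
2. 1005.587ms @ 3 + 502.793ms (3/2)
3. 1508.38ms @ 9/2 + 502.793ms (3/2)
4. 2011.173ms @ 6 + 201.117ms (3/5)
5. 2212.291ms @ 33/5 + 201.117ms (3/5)
6. 2413.408ms @ 36/5 + 201.117ms (3/5)
7. 2614.525ms @ 39/5 + 201.117ms (3/5)
8. 2815.642ms @ 42/5 + 1206.704ms (18/5)
9. 4022.346ms @ 12 + 335.196ms (1)
10. 4357.542ms @ 13 + 335.196ms (1)
11. 4692.737ms @ 14 + 335.196ms (1)
12. 5027.933ms @ 15 + 1005.587ms (3)
13. 6033.52ms @ 18 + 1005.587ms (3)
14. 7039.106ms @ 21 + 502.793ms (3/2)
15. 7541.899ms @ 45/2 + 502.793ms (3/2)

note 4 onset = 6b = 2011.173ms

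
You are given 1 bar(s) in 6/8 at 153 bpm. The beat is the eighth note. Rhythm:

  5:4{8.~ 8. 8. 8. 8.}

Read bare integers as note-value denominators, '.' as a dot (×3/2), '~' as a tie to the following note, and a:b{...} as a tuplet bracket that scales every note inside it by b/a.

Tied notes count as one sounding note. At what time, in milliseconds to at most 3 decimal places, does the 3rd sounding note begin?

1. 0.0ms @ 0 + 941.176ms (12/5)
2. 941.176ms @ 12/5 + 470.588ms (6/5)
3. 1411.765ms @ 18/5 + 470.588ms (6/5)
4. 1882.353ms @ 24/5 + 470.588ms (6/5)

note 3 onset = 18/5b = 1411.765ms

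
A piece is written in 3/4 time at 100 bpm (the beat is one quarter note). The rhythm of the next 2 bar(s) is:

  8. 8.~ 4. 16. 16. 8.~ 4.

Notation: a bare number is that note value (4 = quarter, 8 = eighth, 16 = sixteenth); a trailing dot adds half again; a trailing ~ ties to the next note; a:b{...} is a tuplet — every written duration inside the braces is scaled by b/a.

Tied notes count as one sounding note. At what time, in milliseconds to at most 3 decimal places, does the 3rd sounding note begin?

note 3 onset = 3b = 1800.0ms

1. 0.0ms @ 0 + 450.0ms (3/4)
2. 450.0ms @ 3/4 + 1350.0ms (9/4)
3. 1800.0ms @ 3 + 225.0ms (3/8)
4. 2025.0ms @ 27/8 + 225.0ms (3/8)
5. 2250.0ms @ 15/4 + 1350.0ms (9/4)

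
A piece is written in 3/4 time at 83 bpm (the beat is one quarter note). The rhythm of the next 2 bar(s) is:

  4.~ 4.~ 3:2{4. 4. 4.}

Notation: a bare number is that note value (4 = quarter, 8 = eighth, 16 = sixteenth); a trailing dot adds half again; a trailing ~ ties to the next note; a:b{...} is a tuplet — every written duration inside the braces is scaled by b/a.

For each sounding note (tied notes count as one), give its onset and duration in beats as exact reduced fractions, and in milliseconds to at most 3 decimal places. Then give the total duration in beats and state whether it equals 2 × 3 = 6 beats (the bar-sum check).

1) 0.0ms=0b +2891.566ms=4b
2) 2891.566ms=4b +722.892ms=1b
3) 3614.458ms=5b +722.892ms=1b
Σ=6b of 6 (83bpm 3/4) — PASS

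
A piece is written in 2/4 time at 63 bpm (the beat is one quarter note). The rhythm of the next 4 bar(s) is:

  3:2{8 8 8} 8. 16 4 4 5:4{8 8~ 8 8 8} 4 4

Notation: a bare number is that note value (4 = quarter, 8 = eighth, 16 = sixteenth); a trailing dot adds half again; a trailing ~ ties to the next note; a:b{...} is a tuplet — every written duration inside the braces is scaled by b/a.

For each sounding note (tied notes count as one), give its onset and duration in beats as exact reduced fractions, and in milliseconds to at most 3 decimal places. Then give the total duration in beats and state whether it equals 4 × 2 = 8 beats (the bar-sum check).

1) 0.0ms=0b +317.46ms=1/3b
2) 317.46ms=1/3b +317.46ms=1/3b
3) 634.921ms=2/3b +317.46ms=1/3b
4) 952.381ms=1b +714.286ms=3/4b
5) 1666.667ms=7/4b +238.095ms=1/4b
6) 1904.762ms=2b +952.381ms=1b
7) 2857.143ms=3b +952.381ms=1b
8) 3809.524ms=4b +380.952ms=2/5b
9) 4190.476ms=22/5b +761.905ms=4/5b
10) 4952.381ms=26/5b +380.952ms=2/5b
11) 5333.333ms=28/5b +380.952ms=2/5b
12) 5714.286ms=6b +952.381ms=1b
13) 6666.667ms=7b +952.381ms=1b
Σ=8b of 8 (63bpm 2/4) — PASS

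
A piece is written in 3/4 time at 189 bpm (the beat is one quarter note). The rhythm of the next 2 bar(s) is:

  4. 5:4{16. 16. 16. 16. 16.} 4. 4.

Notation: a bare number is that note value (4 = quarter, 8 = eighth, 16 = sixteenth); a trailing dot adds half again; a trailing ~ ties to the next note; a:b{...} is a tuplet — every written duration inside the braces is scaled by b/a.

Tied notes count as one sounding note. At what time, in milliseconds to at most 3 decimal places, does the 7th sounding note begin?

note 7 onset = 3b = 952.381ms

1. 0.0ms @ 0 + 476.19ms (3/2)
2. 476.19ms @ 3/2 + 95.238ms (3/10)
3. 571.429ms @ 9/5 + 95.238ms (3/10)
4. 666.667ms @ 21/10 + 95.238ms (3/10)
5. 761.905ms @ 12/5 + 95.238ms (3/10)
6. 857.143ms @ 27/10 + 95.238ms (3/10)
7. 952.381ms @ 3 + 476.19ms (3/2)
8. 1428.571ms @ 9/2 + 476.19ms (3/2)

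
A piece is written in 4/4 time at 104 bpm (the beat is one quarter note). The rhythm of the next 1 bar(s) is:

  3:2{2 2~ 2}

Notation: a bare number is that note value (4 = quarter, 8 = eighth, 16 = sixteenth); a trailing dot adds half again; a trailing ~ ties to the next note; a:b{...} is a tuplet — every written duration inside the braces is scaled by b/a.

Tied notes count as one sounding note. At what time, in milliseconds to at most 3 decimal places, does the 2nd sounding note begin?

note 2 onset = 4/3b = 769.231ms

1. 0.0ms @ 0 + 769.231ms (4/3)
2. 769.231ms @ 4/3 + 1538.462ms (8/3)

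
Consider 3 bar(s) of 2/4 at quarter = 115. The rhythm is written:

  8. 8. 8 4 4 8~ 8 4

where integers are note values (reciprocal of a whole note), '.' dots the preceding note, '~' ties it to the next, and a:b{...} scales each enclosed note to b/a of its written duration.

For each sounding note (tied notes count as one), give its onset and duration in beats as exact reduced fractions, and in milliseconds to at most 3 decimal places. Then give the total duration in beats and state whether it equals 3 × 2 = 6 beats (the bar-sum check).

1) 0.0ms=0b +391.304ms=3/4b
2) 391.304ms=3/4b +391.304ms=3/4b
3) 782.609ms=3/2b +260.87ms=1/2b
4) 1043.478ms=2b +521.739ms=1b
5) 1565.217ms=3b +521.739ms=1b
6) 2086.957ms=4b +521.739ms=1b
7) 2608.696ms=5b +521.739ms=1b
Σ=6b of 6 (115bpm 2/4) — PASS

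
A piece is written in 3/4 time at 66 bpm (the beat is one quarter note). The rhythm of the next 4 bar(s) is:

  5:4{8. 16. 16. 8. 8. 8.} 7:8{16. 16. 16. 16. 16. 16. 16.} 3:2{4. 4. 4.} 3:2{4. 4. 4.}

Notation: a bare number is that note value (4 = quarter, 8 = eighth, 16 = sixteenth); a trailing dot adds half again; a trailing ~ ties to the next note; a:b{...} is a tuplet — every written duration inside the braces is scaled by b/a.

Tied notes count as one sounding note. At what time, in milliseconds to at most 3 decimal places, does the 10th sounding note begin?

note 10 onset = 30/7b = 3896.104ms

1. 0.0ms @ 0 + 545.455ms (3/5)
2. 545.455ms @ 3/5 + 272.727ms (3/10)
3. 818.182ms @ 9/10 + 272.727ms (3/10)
4. 1090.909ms @ 6/5 + 545.455ms (3/5)
5. 1636.364ms @ 9/5 + 545.455ms (3/5)
6. 2181.818ms @ 12/5 + 545.455ms (3/5)
7. 2727.273ms @ 3 + 389.61ms (3/7)
8. 3116.883ms @ 24/7 + 389.61ms (3/7)
9. 3506.494ms @ 27/7 + 389.61ms (3/7)
10. 3896.104ms @ 30/7 + 389.61ms (3/7)
11. 4285.714ms @ 33/7 + 389.61ms (3/7)
12. 4675.325ms @ 36/7 + 389.61ms (3/7)
13. 5064.935ms @ 39/7 + 389.61ms (3/7)
14. 5454.545ms @ 6 + 909.091ms (1)
15. 6363.636ms @ 7 + 909.091ms (1)
16. 7272.727ms @ 8 + 909.091ms (1)
17. 8181.818ms @ 9 + 909.091ms (1)
18. 9090.909ms @ 10 + 909.091ms (1)
19. 10000.0ms @ 11 + 909.091ms (1)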